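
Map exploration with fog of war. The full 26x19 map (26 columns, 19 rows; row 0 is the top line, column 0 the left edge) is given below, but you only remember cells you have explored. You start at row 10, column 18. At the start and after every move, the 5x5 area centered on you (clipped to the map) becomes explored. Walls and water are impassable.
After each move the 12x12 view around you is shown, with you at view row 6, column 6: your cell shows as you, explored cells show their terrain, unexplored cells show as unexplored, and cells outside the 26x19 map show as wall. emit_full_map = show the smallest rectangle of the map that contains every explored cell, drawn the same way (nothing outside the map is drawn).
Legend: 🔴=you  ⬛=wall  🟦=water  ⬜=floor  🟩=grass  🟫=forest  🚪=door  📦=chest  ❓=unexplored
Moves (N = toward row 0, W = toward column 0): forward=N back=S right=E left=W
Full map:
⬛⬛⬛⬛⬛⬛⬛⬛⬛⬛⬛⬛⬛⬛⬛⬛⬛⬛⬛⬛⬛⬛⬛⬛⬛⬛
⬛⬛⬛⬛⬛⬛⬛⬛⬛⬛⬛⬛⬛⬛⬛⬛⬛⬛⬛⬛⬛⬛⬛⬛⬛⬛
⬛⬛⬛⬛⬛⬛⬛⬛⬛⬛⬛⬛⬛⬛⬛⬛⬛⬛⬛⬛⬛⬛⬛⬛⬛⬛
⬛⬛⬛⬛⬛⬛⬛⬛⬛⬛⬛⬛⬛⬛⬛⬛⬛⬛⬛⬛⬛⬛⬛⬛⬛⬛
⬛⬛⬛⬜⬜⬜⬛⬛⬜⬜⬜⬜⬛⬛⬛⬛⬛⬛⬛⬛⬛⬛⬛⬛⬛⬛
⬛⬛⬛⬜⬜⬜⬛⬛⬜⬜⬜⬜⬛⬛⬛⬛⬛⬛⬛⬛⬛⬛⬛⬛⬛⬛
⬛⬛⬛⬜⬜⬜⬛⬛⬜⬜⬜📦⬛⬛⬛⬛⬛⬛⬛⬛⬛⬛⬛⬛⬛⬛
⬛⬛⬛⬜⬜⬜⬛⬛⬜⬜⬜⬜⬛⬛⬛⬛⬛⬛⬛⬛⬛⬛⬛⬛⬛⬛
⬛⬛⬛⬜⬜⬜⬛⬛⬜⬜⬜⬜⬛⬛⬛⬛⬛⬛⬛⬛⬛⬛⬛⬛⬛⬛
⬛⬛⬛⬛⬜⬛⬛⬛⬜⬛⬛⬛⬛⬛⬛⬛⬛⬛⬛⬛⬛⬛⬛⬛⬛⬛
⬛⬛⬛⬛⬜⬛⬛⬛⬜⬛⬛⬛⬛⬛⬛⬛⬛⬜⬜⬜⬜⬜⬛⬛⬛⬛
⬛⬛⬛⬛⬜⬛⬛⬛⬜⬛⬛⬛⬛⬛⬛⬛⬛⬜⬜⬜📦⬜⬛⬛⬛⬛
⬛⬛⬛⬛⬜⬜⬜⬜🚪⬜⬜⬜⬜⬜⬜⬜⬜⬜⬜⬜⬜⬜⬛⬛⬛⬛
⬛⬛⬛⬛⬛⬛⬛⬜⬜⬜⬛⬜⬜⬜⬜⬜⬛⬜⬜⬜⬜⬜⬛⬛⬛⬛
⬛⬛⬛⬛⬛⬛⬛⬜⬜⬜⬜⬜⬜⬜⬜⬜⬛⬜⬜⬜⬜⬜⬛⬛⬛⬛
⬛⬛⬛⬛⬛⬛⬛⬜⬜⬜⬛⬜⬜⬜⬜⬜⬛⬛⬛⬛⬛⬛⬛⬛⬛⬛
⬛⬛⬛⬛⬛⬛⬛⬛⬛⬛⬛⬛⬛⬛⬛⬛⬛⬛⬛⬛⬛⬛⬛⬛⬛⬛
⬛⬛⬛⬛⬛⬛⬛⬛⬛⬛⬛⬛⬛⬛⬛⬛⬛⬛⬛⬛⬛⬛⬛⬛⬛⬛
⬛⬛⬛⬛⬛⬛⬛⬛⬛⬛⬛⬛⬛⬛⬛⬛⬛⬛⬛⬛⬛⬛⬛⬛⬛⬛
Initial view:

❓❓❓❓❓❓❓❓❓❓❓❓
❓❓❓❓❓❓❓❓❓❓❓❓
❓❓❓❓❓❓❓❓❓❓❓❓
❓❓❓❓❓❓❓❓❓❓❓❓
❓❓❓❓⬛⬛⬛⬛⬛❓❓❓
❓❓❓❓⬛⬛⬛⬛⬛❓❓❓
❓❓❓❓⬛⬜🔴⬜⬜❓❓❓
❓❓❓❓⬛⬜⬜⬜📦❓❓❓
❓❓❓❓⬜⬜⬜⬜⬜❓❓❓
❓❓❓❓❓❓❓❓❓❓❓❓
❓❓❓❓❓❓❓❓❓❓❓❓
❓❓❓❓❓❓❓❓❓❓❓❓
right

❓❓❓❓❓❓❓❓❓❓❓❓
❓❓❓❓❓❓❓❓❓❓❓❓
❓❓❓❓❓❓❓❓❓❓❓❓
❓❓❓❓❓❓❓❓❓❓❓❓
❓❓❓⬛⬛⬛⬛⬛⬛❓❓❓
❓❓❓⬛⬛⬛⬛⬛⬛❓❓❓
❓❓❓⬛⬜⬜🔴⬜⬜❓❓❓
❓❓❓⬛⬜⬜⬜📦⬜❓❓❓
❓❓❓⬜⬜⬜⬜⬜⬜❓❓❓
❓❓❓❓❓❓❓❓❓❓❓❓
❓❓❓❓❓❓❓❓❓❓❓❓
❓❓❓❓❓❓❓❓❓❓❓❓

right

❓❓❓❓❓❓❓❓❓❓❓❓
❓❓❓❓❓❓❓❓❓❓❓❓
❓❓❓❓❓❓❓❓❓❓❓❓
❓❓❓❓❓❓❓❓❓❓❓❓
❓❓⬛⬛⬛⬛⬛⬛⬛❓❓❓
❓❓⬛⬛⬛⬛⬛⬛⬛❓❓❓
❓❓⬛⬜⬜⬜🔴⬜⬛❓❓❓
❓❓⬛⬜⬜⬜📦⬜⬛❓❓❓
❓❓⬜⬜⬜⬜⬜⬜⬛❓❓❓
❓❓❓❓❓❓❓❓❓❓❓❓
❓❓❓❓❓❓❓❓❓❓❓❓
❓❓❓❓❓❓❓❓❓❓❓❓

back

❓❓❓❓❓❓❓❓❓❓❓❓
❓❓❓❓❓❓❓❓❓❓❓❓
❓❓❓❓❓❓❓❓❓❓❓❓
❓❓⬛⬛⬛⬛⬛⬛⬛❓❓❓
❓❓⬛⬛⬛⬛⬛⬛⬛❓❓❓
❓❓⬛⬜⬜⬜⬜⬜⬛❓❓❓
❓❓⬛⬜⬜⬜🔴⬜⬛❓❓❓
❓❓⬜⬜⬜⬜⬜⬜⬛❓❓❓
❓❓❓❓⬜⬜⬜⬜⬛❓❓❓
❓❓❓❓❓❓❓❓❓❓❓❓
❓❓❓❓❓❓❓❓❓❓❓❓
❓❓❓❓❓❓❓❓❓❓❓❓

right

❓❓❓❓❓❓❓❓❓❓❓⬛
❓❓❓❓❓❓❓❓❓❓❓⬛
❓❓❓❓❓❓❓❓❓❓❓⬛
❓⬛⬛⬛⬛⬛⬛⬛❓❓❓⬛
❓⬛⬛⬛⬛⬛⬛⬛⬛❓❓⬛
❓⬛⬜⬜⬜⬜⬜⬛⬛❓❓⬛
❓⬛⬜⬜⬜📦🔴⬛⬛❓❓⬛
❓⬜⬜⬜⬜⬜⬜⬛⬛❓❓⬛
❓❓❓⬜⬜⬜⬜⬛⬛❓❓⬛
❓❓❓❓❓❓❓❓❓❓❓⬛
❓❓❓❓❓❓❓❓❓❓❓⬛
❓❓❓❓❓❓❓❓❓❓❓⬛

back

❓❓❓❓❓❓❓❓❓❓❓⬛
❓❓❓❓❓❓❓❓❓❓❓⬛
❓⬛⬛⬛⬛⬛⬛⬛❓❓❓⬛
❓⬛⬛⬛⬛⬛⬛⬛⬛❓❓⬛
❓⬛⬜⬜⬜⬜⬜⬛⬛❓❓⬛
❓⬛⬜⬜⬜📦⬜⬛⬛❓❓⬛
❓⬜⬜⬜⬜⬜🔴⬛⬛❓❓⬛
❓❓❓⬜⬜⬜⬜⬛⬛❓❓⬛
❓❓❓❓⬜⬜⬜⬛⬛❓❓⬛
❓❓❓❓❓❓❓❓❓❓❓⬛
❓❓❓❓❓❓❓❓❓❓❓⬛
❓❓❓❓❓❓❓❓❓❓❓⬛

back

❓❓❓❓❓❓❓❓❓❓❓⬛
❓⬛⬛⬛⬛⬛⬛⬛❓❓❓⬛
❓⬛⬛⬛⬛⬛⬛⬛⬛❓❓⬛
❓⬛⬜⬜⬜⬜⬜⬛⬛❓❓⬛
❓⬛⬜⬜⬜📦⬜⬛⬛❓❓⬛
❓⬜⬜⬜⬜⬜⬜⬛⬛❓❓⬛
❓❓❓⬜⬜⬜🔴⬛⬛❓❓⬛
❓❓❓❓⬜⬜⬜⬛⬛❓❓⬛
❓❓❓❓⬛⬛⬛⬛⬛❓❓⬛
❓❓❓❓❓❓❓❓❓❓❓⬛
❓❓❓❓❓❓❓❓❓❓❓⬛
❓❓❓❓❓❓❓❓❓❓❓⬛

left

❓❓❓❓❓❓❓❓❓❓❓❓
❓❓⬛⬛⬛⬛⬛⬛⬛❓❓❓
❓❓⬛⬛⬛⬛⬛⬛⬛⬛❓❓
❓❓⬛⬜⬜⬜⬜⬜⬛⬛❓❓
❓❓⬛⬜⬜⬜📦⬜⬛⬛❓❓
❓❓⬜⬜⬜⬜⬜⬜⬛⬛❓❓
❓❓❓❓⬜⬜🔴⬜⬛⬛❓❓
❓❓❓❓⬜⬜⬜⬜⬛⬛❓❓
❓❓❓❓⬛⬛⬛⬛⬛⬛❓❓
❓❓❓❓❓❓❓❓❓❓❓❓
❓❓❓❓❓❓❓❓❓❓❓❓
❓❓❓❓❓❓❓❓❓❓❓❓

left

❓❓❓❓❓❓❓❓❓❓❓❓
❓❓❓⬛⬛⬛⬛⬛⬛⬛❓❓
❓❓❓⬛⬛⬛⬛⬛⬛⬛⬛❓
❓❓❓⬛⬜⬜⬜⬜⬜⬛⬛❓
❓❓❓⬛⬜⬜⬜📦⬜⬛⬛❓
❓❓❓⬜⬜⬜⬜⬜⬜⬛⬛❓
❓❓❓❓⬜⬜🔴⬜⬜⬛⬛❓
❓❓❓❓⬜⬜⬜⬜⬜⬛⬛❓
❓❓❓❓⬛⬛⬛⬛⬛⬛⬛❓
❓❓❓❓❓❓❓❓❓❓❓❓
❓❓❓❓❓❓❓❓❓❓❓❓
❓❓❓❓❓❓❓❓❓❓❓❓

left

❓❓❓❓❓❓❓❓❓❓❓❓
❓❓❓❓⬛⬛⬛⬛⬛⬛⬛❓
❓❓❓❓⬛⬛⬛⬛⬛⬛⬛⬛
❓❓❓❓⬛⬜⬜⬜⬜⬜⬛⬛
❓❓❓❓⬛⬜⬜⬜📦⬜⬛⬛
❓❓❓❓⬜⬜⬜⬜⬜⬜⬛⬛
❓❓❓❓⬛⬜🔴⬜⬜⬜⬛⬛
❓❓❓❓⬛⬜⬜⬜⬜⬜⬛⬛
❓❓❓❓⬛⬛⬛⬛⬛⬛⬛⬛
❓❓❓❓❓❓❓❓❓❓❓❓
❓❓❓❓❓❓❓❓❓❓❓❓
❓❓❓❓❓❓❓❓❓❓❓❓

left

❓❓❓❓❓❓❓❓❓❓❓❓
❓❓❓❓❓⬛⬛⬛⬛⬛⬛⬛
❓❓❓❓❓⬛⬛⬛⬛⬛⬛⬛
❓❓❓❓❓⬛⬜⬜⬜⬜⬜⬛
❓❓❓❓⬛⬛⬜⬜⬜📦⬜⬛
❓❓❓❓⬜⬜⬜⬜⬜⬜⬜⬛
❓❓❓❓⬜⬛🔴⬜⬜⬜⬜⬛
❓❓❓❓⬜⬛⬜⬜⬜⬜⬜⬛
❓❓❓❓⬜⬛⬛⬛⬛⬛⬛⬛
❓❓❓❓❓❓❓❓❓❓❓❓
❓❓❓❓❓❓❓❓❓❓❓❓
❓❓❓❓❓❓❓❓❓❓❓❓

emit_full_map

❓⬛⬛⬛⬛⬛⬛⬛❓
❓⬛⬛⬛⬛⬛⬛⬛⬛
❓⬛⬜⬜⬜⬜⬜⬛⬛
⬛⬛⬜⬜⬜📦⬜⬛⬛
⬜⬜⬜⬜⬜⬜⬜⬛⬛
⬜⬛🔴⬜⬜⬜⬜⬛⬛
⬜⬛⬜⬜⬜⬜⬜⬛⬛
⬜⬛⬛⬛⬛⬛⬛⬛⬛

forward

❓❓❓❓❓❓❓❓❓❓❓❓
❓❓❓❓❓❓❓❓❓❓❓❓
❓❓❓❓❓⬛⬛⬛⬛⬛⬛⬛
❓❓❓❓❓⬛⬛⬛⬛⬛⬛⬛
❓❓❓❓⬛⬛⬜⬜⬜⬜⬜⬛
❓❓❓❓⬛⬛⬜⬜⬜📦⬜⬛
❓❓❓❓⬜⬜🔴⬜⬜⬜⬜⬛
❓❓❓❓⬜⬛⬜⬜⬜⬜⬜⬛
❓❓❓❓⬜⬛⬜⬜⬜⬜⬜⬛
❓❓❓❓⬜⬛⬛⬛⬛⬛⬛⬛
❓❓❓❓❓❓❓❓❓❓❓❓
❓❓❓❓❓❓❓❓❓❓❓❓

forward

❓❓❓❓❓❓❓❓❓❓❓❓
❓❓❓❓❓❓❓❓❓❓❓❓
❓❓❓❓❓❓❓❓❓❓❓❓
❓❓❓❓❓⬛⬛⬛⬛⬛⬛⬛
❓❓❓❓⬛⬛⬛⬛⬛⬛⬛⬛
❓❓❓❓⬛⬛⬜⬜⬜⬜⬜⬛
❓❓❓❓⬛⬛🔴⬜⬜📦⬜⬛
❓❓❓❓⬜⬜⬜⬜⬜⬜⬜⬛
❓❓❓❓⬜⬛⬜⬜⬜⬜⬜⬛
❓❓❓❓⬜⬛⬜⬜⬜⬜⬜⬛
❓❓❓❓⬜⬛⬛⬛⬛⬛⬛⬛
❓❓❓❓❓❓❓❓❓❓❓❓

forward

❓❓❓❓❓❓❓❓❓❓❓❓
❓❓❓❓❓❓❓❓❓❓❓❓
❓❓❓❓❓❓❓❓❓❓❓❓
❓❓❓❓❓❓❓❓❓❓❓❓
❓❓❓❓⬛⬛⬛⬛⬛⬛⬛⬛
❓❓❓❓⬛⬛⬛⬛⬛⬛⬛⬛
❓❓❓❓⬛⬛🔴⬜⬜⬜⬜⬛
❓❓❓❓⬛⬛⬜⬜⬜📦⬜⬛
❓❓❓❓⬜⬜⬜⬜⬜⬜⬜⬛
❓❓❓❓⬜⬛⬜⬜⬜⬜⬜⬛
❓❓❓❓⬜⬛⬜⬜⬜⬜⬜⬛
❓❓❓❓⬜⬛⬛⬛⬛⬛⬛⬛

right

❓❓❓❓❓❓❓❓❓❓❓❓
❓❓❓❓❓❓❓❓❓❓❓❓
❓❓❓❓❓❓❓❓❓❓❓❓
❓❓❓❓❓❓❓❓❓❓❓❓
❓❓❓⬛⬛⬛⬛⬛⬛⬛⬛❓
❓❓❓⬛⬛⬛⬛⬛⬛⬛⬛⬛
❓❓❓⬛⬛⬜🔴⬜⬜⬜⬛⬛
❓❓❓⬛⬛⬜⬜⬜📦⬜⬛⬛
❓❓❓⬜⬜⬜⬜⬜⬜⬜⬛⬛
❓❓❓⬜⬛⬜⬜⬜⬜⬜⬛⬛
❓❓❓⬜⬛⬜⬜⬜⬜⬜⬛⬛
❓❓❓⬜⬛⬛⬛⬛⬛⬛⬛⬛

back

❓❓❓❓❓❓❓❓❓❓❓❓
❓❓❓❓❓❓❓❓❓❓❓❓
❓❓❓❓❓❓❓❓❓❓❓❓
❓❓❓⬛⬛⬛⬛⬛⬛⬛⬛❓
❓❓❓⬛⬛⬛⬛⬛⬛⬛⬛⬛
❓❓❓⬛⬛⬜⬜⬜⬜⬜⬛⬛
❓❓❓⬛⬛⬜🔴⬜📦⬜⬛⬛
❓❓❓⬜⬜⬜⬜⬜⬜⬜⬛⬛
❓❓❓⬜⬛⬜⬜⬜⬜⬜⬛⬛
❓❓❓⬜⬛⬜⬜⬜⬜⬜⬛⬛
❓❓❓⬜⬛⬛⬛⬛⬛⬛⬛⬛
❓❓❓❓❓❓❓❓❓❓❓❓

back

❓❓❓❓❓❓❓❓❓❓❓❓
❓❓❓❓❓❓❓❓❓❓❓❓
❓❓❓⬛⬛⬛⬛⬛⬛⬛⬛❓
❓❓❓⬛⬛⬛⬛⬛⬛⬛⬛⬛
❓❓❓⬛⬛⬜⬜⬜⬜⬜⬛⬛
❓❓❓⬛⬛⬜⬜⬜📦⬜⬛⬛
❓❓❓⬜⬜⬜🔴⬜⬜⬜⬛⬛
❓❓❓⬜⬛⬜⬜⬜⬜⬜⬛⬛
❓❓❓⬜⬛⬜⬜⬜⬜⬜⬛⬛
❓❓❓⬜⬛⬛⬛⬛⬛⬛⬛⬛
❓❓❓❓❓❓❓❓❓❓❓❓
❓❓❓❓❓❓❓❓❓❓❓❓

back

❓❓❓❓❓❓❓❓❓❓❓❓
❓❓❓⬛⬛⬛⬛⬛⬛⬛⬛❓
❓❓❓⬛⬛⬛⬛⬛⬛⬛⬛⬛
❓❓❓⬛⬛⬜⬜⬜⬜⬜⬛⬛
❓❓❓⬛⬛⬜⬜⬜📦⬜⬛⬛
❓❓❓⬜⬜⬜⬜⬜⬜⬜⬛⬛
❓❓❓⬜⬛⬜🔴⬜⬜⬜⬛⬛
❓❓❓⬜⬛⬜⬜⬜⬜⬜⬛⬛
❓❓❓⬜⬛⬛⬛⬛⬛⬛⬛⬛
❓❓❓❓❓❓❓❓❓❓❓❓
❓❓❓❓❓❓❓❓❓❓❓❓
❓❓❓❓❓❓❓❓❓❓❓❓

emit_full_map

⬛⬛⬛⬛⬛⬛⬛⬛❓
⬛⬛⬛⬛⬛⬛⬛⬛⬛
⬛⬛⬜⬜⬜⬜⬜⬛⬛
⬛⬛⬜⬜⬜📦⬜⬛⬛
⬜⬜⬜⬜⬜⬜⬜⬛⬛
⬜⬛⬜🔴⬜⬜⬜⬛⬛
⬜⬛⬜⬜⬜⬜⬜⬛⬛
⬜⬛⬛⬛⬛⬛⬛⬛⬛

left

❓❓❓❓❓❓❓❓❓❓❓❓
❓❓❓❓⬛⬛⬛⬛⬛⬛⬛⬛
❓❓❓❓⬛⬛⬛⬛⬛⬛⬛⬛
❓❓❓❓⬛⬛⬜⬜⬜⬜⬜⬛
❓❓❓❓⬛⬛⬜⬜⬜📦⬜⬛
❓❓❓❓⬜⬜⬜⬜⬜⬜⬜⬛
❓❓❓❓⬜⬛🔴⬜⬜⬜⬜⬛
❓❓❓❓⬜⬛⬜⬜⬜⬜⬜⬛
❓❓❓❓⬜⬛⬛⬛⬛⬛⬛⬛
❓❓❓❓❓❓❓❓❓❓❓❓
❓❓❓❓❓❓❓❓❓❓❓❓
❓❓❓❓❓❓❓❓❓❓❓❓

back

❓❓❓❓⬛⬛⬛⬛⬛⬛⬛⬛
❓❓❓❓⬛⬛⬛⬛⬛⬛⬛⬛
❓❓❓❓⬛⬛⬜⬜⬜⬜⬜⬛
❓❓❓❓⬛⬛⬜⬜⬜📦⬜⬛
❓❓❓❓⬜⬜⬜⬜⬜⬜⬜⬛
❓❓❓❓⬜⬛⬜⬜⬜⬜⬜⬛
❓❓❓❓⬜⬛🔴⬜⬜⬜⬜⬛
❓❓❓❓⬜⬛⬛⬛⬛⬛⬛⬛
❓❓❓❓⬛⬛⬛⬛⬛❓❓❓
❓❓❓❓❓❓❓❓❓❓❓❓
❓❓❓❓❓❓❓❓❓❓❓❓
⬛⬛⬛⬛⬛⬛⬛⬛⬛⬛⬛⬛

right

❓❓❓⬛⬛⬛⬛⬛⬛⬛⬛❓
❓❓❓⬛⬛⬛⬛⬛⬛⬛⬛⬛
❓❓❓⬛⬛⬜⬜⬜⬜⬜⬛⬛
❓❓❓⬛⬛⬜⬜⬜📦⬜⬛⬛
❓❓❓⬜⬜⬜⬜⬜⬜⬜⬛⬛
❓❓❓⬜⬛⬜⬜⬜⬜⬜⬛⬛
❓❓❓⬜⬛⬜🔴⬜⬜⬜⬛⬛
❓❓❓⬜⬛⬛⬛⬛⬛⬛⬛⬛
❓❓❓⬛⬛⬛⬛⬛⬛❓❓❓
❓❓❓❓❓❓❓❓❓❓❓❓
❓❓❓❓❓❓❓❓❓❓❓❓
⬛⬛⬛⬛⬛⬛⬛⬛⬛⬛⬛⬛

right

❓❓⬛⬛⬛⬛⬛⬛⬛⬛❓❓
❓❓⬛⬛⬛⬛⬛⬛⬛⬛⬛❓
❓❓⬛⬛⬜⬜⬜⬜⬜⬛⬛❓
❓❓⬛⬛⬜⬜⬜📦⬜⬛⬛❓
❓❓⬜⬜⬜⬜⬜⬜⬜⬛⬛❓
❓❓⬜⬛⬜⬜⬜⬜⬜⬛⬛❓
❓❓⬜⬛⬜⬜🔴⬜⬜⬛⬛❓
❓❓⬜⬛⬛⬛⬛⬛⬛⬛⬛❓
❓❓⬛⬛⬛⬛⬛⬛⬛❓❓❓
❓❓❓❓❓❓❓❓❓❓❓❓
❓❓❓❓❓❓❓❓❓❓❓❓
⬛⬛⬛⬛⬛⬛⬛⬛⬛⬛⬛⬛

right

❓⬛⬛⬛⬛⬛⬛⬛⬛❓❓❓
❓⬛⬛⬛⬛⬛⬛⬛⬛⬛❓❓
❓⬛⬛⬜⬜⬜⬜⬜⬛⬛❓❓
❓⬛⬛⬜⬜⬜📦⬜⬛⬛❓❓
❓⬜⬜⬜⬜⬜⬜⬜⬛⬛❓❓
❓⬜⬛⬜⬜⬜⬜⬜⬛⬛❓❓
❓⬜⬛⬜⬜⬜🔴⬜⬛⬛❓❓
❓⬜⬛⬛⬛⬛⬛⬛⬛⬛❓❓
❓⬛⬛⬛⬛⬛⬛⬛⬛❓❓❓
❓❓❓❓❓❓❓❓❓❓❓❓
❓❓❓❓❓❓❓❓❓❓❓❓
⬛⬛⬛⬛⬛⬛⬛⬛⬛⬛⬛⬛

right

⬛⬛⬛⬛⬛⬛⬛⬛❓❓❓⬛
⬛⬛⬛⬛⬛⬛⬛⬛⬛❓❓⬛
⬛⬛⬜⬜⬜⬜⬜⬛⬛❓❓⬛
⬛⬛⬜⬜⬜📦⬜⬛⬛❓❓⬛
⬜⬜⬜⬜⬜⬜⬜⬛⬛❓❓⬛
⬜⬛⬜⬜⬜⬜⬜⬛⬛❓❓⬛
⬜⬛⬜⬜⬜⬜🔴⬛⬛❓❓⬛
⬜⬛⬛⬛⬛⬛⬛⬛⬛❓❓⬛
⬛⬛⬛⬛⬛⬛⬛⬛⬛❓❓⬛
❓❓❓❓❓❓❓❓❓❓❓⬛
❓❓❓❓❓❓❓❓❓❓❓⬛
⬛⬛⬛⬛⬛⬛⬛⬛⬛⬛⬛⬛

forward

❓❓❓❓❓❓❓❓❓❓❓⬛
⬛⬛⬛⬛⬛⬛⬛⬛❓❓❓⬛
⬛⬛⬛⬛⬛⬛⬛⬛⬛❓❓⬛
⬛⬛⬜⬜⬜⬜⬜⬛⬛❓❓⬛
⬛⬛⬜⬜⬜📦⬜⬛⬛❓❓⬛
⬜⬜⬜⬜⬜⬜⬜⬛⬛❓❓⬛
⬜⬛⬜⬜⬜⬜🔴⬛⬛❓❓⬛
⬜⬛⬜⬜⬜⬜⬜⬛⬛❓❓⬛
⬜⬛⬛⬛⬛⬛⬛⬛⬛❓❓⬛
⬛⬛⬛⬛⬛⬛⬛⬛⬛❓❓⬛
❓❓❓❓❓❓❓❓❓❓❓⬛
❓❓❓❓❓❓❓❓❓❓❓⬛

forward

❓❓❓❓❓❓❓❓❓❓❓⬛
❓❓❓❓❓❓❓❓❓❓❓⬛
⬛⬛⬛⬛⬛⬛⬛⬛❓❓❓⬛
⬛⬛⬛⬛⬛⬛⬛⬛⬛❓❓⬛
⬛⬛⬜⬜⬜⬜⬜⬛⬛❓❓⬛
⬛⬛⬜⬜⬜📦⬜⬛⬛❓❓⬛
⬜⬜⬜⬜⬜⬜🔴⬛⬛❓❓⬛
⬜⬛⬜⬜⬜⬜⬜⬛⬛❓❓⬛
⬜⬛⬜⬜⬜⬜⬜⬛⬛❓❓⬛
⬜⬛⬛⬛⬛⬛⬛⬛⬛❓❓⬛
⬛⬛⬛⬛⬛⬛⬛⬛⬛❓❓⬛
❓❓❓❓❓❓❓❓❓❓❓⬛

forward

❓❓❓❓❓❓❓❓❓❓❓⬛
❓❓❓❓❓❓❓❓❓❓❓⬛
❓❓❓❓❓❓❓❓❓❓❓⬛
⬛⬛⬛⬛⬛⬛⬛⬛❓❓❓⬛
⬛⬛⬛⬛⬛⬛⬛⬛⬛❓❓⬛
⬛⬛⬜⬜⬜⬜⬜⬛⬛❓❓⬛
⬛⬛⬜⬜⬜📦🔴⬛⬛❓❓⬛
⬜⬜⬜⬜⬜⬜⬜⬛⬛❓❓⬛
⬜⬛⬜⬜⬜⬜⬜⬛⬛❓❓⬛
⬜⬛⬜⬜⬜⬜⬜⬛⬛❓❓⬛
⬜⬛⬛⬛⬛⬛⬛⬛⬛❓❓⬛
⬛⬛⬛⬛⬛⬛⬛⬛⬛❓❓⬛

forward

❓❓❓❓❓❓❓❓❓❓❓⬛
❓❓❓❓❓❓❓❓❓❓❓⬛
❓❓❓❓❓❓❓❓❓❓❓⬛
❓❓❓❓❓❓❓❓❓❓❓⬛
⬛⬛⬛⬛⬛⬛⬛⬛⬛❓❓⬛
⬛⬛⬛⬛⬛⬛⬛⬛⬛❓❓⬛
⬛⬛⬜⬜⬜⬜🔴⬛⬛❓❓⬛
⬛⬛⬜⬜⬜📦⬜⬛⬛❓❓⬛
⬜⬜⬜⬜⬜⬜⬜⬛⬛❓❓⬛
⬜⬛⬜⬜⬜⬜⬜⬛⬛❓❓⬛
⬜⬛⬜⬜⬜⬜⬜⬛⬛❓❓⬛
⬜⬛⬛⬛⬛⬛⬛⬛⬛❓❓⬛

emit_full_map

⬛⬛⬛⬛⬛⬛⬛⬛⬛
⬛⬛⬛⬛⬛⬛⬛⬛⬛
⬛⬛⬜⬜⬜⬜🔴⬛⬛
⬛⬛⬜⬜⬜📦⬜⬛⬛
⬜⬜⬜⬜⬜⬜⬜⬛⬛
⬜⬛⬜⬜⬜⬜⬜⬛⬛
⬜⬛⬜⬜⬜⬜⬜⬛⬛
⬜⬛⬛⬛⬛⬛⬛⬛⬛
⬛⬛⬛⬛⬛⬛⬛⬛⬛


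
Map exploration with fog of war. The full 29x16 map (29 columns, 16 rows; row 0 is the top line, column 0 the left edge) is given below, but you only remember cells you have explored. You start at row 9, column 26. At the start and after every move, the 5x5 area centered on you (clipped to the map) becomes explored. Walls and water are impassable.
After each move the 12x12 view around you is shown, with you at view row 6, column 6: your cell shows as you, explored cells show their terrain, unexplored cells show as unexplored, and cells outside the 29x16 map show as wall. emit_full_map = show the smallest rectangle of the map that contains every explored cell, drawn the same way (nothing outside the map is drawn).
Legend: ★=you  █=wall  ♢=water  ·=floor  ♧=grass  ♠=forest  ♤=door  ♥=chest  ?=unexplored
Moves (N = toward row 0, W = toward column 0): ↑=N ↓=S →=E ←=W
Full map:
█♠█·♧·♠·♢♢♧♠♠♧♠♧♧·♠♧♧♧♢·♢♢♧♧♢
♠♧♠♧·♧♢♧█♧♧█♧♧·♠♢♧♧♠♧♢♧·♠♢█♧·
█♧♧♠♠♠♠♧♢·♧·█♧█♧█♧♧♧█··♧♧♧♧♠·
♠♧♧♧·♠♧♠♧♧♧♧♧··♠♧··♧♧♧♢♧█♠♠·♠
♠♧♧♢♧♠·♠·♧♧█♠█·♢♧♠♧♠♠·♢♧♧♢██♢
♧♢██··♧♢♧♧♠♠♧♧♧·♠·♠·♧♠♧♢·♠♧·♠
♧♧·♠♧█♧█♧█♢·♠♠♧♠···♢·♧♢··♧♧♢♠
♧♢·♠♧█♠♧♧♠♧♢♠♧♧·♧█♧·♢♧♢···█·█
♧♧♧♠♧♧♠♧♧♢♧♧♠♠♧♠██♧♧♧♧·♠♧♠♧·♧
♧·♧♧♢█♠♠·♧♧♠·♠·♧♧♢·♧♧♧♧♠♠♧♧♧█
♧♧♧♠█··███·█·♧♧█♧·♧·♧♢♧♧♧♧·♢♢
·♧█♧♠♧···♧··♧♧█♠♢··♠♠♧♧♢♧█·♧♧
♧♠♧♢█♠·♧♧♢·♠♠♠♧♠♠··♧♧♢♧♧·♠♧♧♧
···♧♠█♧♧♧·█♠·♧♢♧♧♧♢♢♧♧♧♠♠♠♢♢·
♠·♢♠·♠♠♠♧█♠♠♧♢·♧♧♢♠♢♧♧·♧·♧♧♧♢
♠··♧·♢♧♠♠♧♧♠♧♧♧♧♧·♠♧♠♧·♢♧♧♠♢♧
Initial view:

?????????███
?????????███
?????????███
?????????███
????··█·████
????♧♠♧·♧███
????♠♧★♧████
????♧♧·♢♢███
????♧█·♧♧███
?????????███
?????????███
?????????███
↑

?????????███
?????????███
?????????███
?????????███
????·♧♧♢♠███
????··█·████
????♧♠★·♧███
????♠♧♧♧████
????♧♧·♢♢███
????♧█·♧♧███
?????????███
?????????███

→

????????████
????????████
????????████
????????████
???·♧♧♢♠████
???··█·█████
???♧♠♧★♧████
???♠♧♧♧█████
???♧♧·♢♢████
???♧█·♧♧████
????????████
????????████

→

???????█████
???????█████
???????█████
???????█████
??·♧♧♢♠█████
??··█·██████
??♧♠♧·★█████
??♠♧♧♧██████
??♧♧·♢♢█████
??♧█·♧♧█████
???????█████
???????█████

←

????????████
????????████
????????████
????????████
???·♧♧♢♠████
???··█·█████
???♧♠♧★♧████
???♠♧♧♧█████
???♧♧·♢♢████
???♧█·♧♧████
????????████
????????████

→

???????█████
???????█████
???????█████
???????█████
??·♧♧♢♠█████
??··█·██████
??♧♠♧·★█████
??♠♧♧♧██████
??♧♧·♢♢█████
??♧█·♧♧█████
???????█████
???????█████


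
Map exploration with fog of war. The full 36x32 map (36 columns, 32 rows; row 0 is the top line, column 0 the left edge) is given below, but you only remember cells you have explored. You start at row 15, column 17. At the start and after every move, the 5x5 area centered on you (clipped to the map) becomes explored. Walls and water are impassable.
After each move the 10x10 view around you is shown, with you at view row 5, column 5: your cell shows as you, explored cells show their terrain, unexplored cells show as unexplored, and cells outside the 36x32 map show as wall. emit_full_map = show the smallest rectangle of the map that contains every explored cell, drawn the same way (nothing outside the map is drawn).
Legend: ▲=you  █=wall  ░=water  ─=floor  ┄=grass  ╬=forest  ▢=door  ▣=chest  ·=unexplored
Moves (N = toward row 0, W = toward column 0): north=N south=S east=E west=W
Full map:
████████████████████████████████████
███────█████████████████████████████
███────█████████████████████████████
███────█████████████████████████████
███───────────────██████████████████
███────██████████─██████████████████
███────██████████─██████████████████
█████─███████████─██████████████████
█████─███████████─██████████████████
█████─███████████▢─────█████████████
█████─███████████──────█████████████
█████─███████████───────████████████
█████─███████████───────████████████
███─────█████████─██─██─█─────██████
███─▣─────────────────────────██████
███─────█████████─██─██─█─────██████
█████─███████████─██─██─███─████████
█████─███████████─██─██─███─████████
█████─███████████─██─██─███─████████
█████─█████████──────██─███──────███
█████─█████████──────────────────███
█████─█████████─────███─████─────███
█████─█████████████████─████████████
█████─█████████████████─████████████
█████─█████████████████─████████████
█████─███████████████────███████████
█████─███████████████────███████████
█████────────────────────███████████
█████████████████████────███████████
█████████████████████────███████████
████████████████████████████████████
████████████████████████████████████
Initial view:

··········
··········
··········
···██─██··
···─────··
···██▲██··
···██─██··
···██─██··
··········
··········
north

··········
··········
··········
···██───··
···██─██··
···──▲──··
···██─██··
···██─██··
···██─██··
··········

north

··········
··········
··········
···██───··
···██───··
···██▲██··
···─────··
···██─██··
···██─██··
···██─██··

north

··········
··········
··········
···██───··
···██───··
···██▲──··
···██─██··
···─────··
···██─██··
···██─██··

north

··········
··········
··········
···██▢──··
···██───··
···██▲──··
···██───··
···██─██··
···─────··
···██─██··

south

··········
··········
···██▢──··
···██───··
···██───··
···██▲──··
···██─██··
···─────··
···██─██··
···██─██··

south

··········
···██▢──··
···██───··
···██───··
···██───··
···██▲██··
···─────··
···██─██··
···██─██··
···██─██··

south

···██▢──··
···██───··
···██───··
···██───··
···██─██··
···──▲──··
···██─██··
···██─██··
···██─██··
··········

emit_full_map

██▢──
██───
██───
██───
██─██
──▲──
██─██
██─██
██─██

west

····██▢──·
····██───·
····██───·
···███───·
···███─██·
···──▲───·
···███─██·
···███─██·
····██─██·
··········

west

·····██▢──
·····██───
·····██───
···████───
···████─██
···──▲────
···████─██
···████─██
·····██─██
··········

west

······██▢─
······██──
······██──
···█████──
···█████─█
···──▲────
···█████─█
···█████─█
······██─█
··········

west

·······██▢
·······██─
·······██─
···██████─
···██████─
···──▲────
···██████─
···██████─
·······██─
··········

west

········██
········██
········██
···███████
···███████
···──▲────
···███████
···███████
········██
··········

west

·········█
·········█
·········█
···███████
···███████
···──▲────
···███████
···███████
·········█
··········

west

··········
··········
··········
···███████
···███████
···──▲────
···███████
···███████
··········
··········

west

··········
··········
··········
···███████
···─██████
···──▲────
···─██████
···███████
··········
··········

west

··········
··········
··········
···███████
···──█████
···──▲────
···──█████
···███████
··········
··········

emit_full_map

·········██▢──
·········██───
·········██───
███████████───
──█████████─██
──▲───────────
──█████████─██
███████████─██
·········██─██

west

··········
··········
··········
···─██████
···───████
···──▲────
···───████
···─██████
··········
··········

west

··········
··········
··········
···█─█████
···────███
···▣─▲────
···────███
···█─█████
··········
··········

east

··········
··········
··········
··█─██████
··────████
··▣──▲────
··────████
··█─██████
··········
··········

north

··········
··········
··········
···─████··
··█─██████
··───▲████
··▣───────
··────████
··█─██████
··········

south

··········
··········
···─████··
··█─██████
··────████
··▣──▲────
··────████
··█─██████
··········
··········

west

··········
··········
····─████·
···█─█████
···────███
···▣─▲────
···────███
···█─█████
··········
··········

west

··········
··········
·····─████
···██─████
···─────██
···─▣▲────
···─────██
···██─████
··········
··········

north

··········
··········
··········
···██─████
···██─████
···──▲──██
···─▣─────
···─────██
···██─████
··········

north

··········
··········
··········
···██─██··
···██─████
···██▲████
···─────██
···─▣─────
···─────██
···██─████

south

··········
··········
···██─██··
···██─████
···██─████
···──▲──██
···─▣─────
···─────██
···██─████
··········

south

··········
···██─██··
···██─████
···██─████
···─────██
···─▣▲────
···─────██
···██─████
··········
··········

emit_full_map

············██▢──
██─██·······██───
██─████·····██───
██─███████████───
─────█████████─██
─▣▲──────────────
─────█████████─██
██─███████████─██
············██─██

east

··········
··██─██···
··██─████·
··██─█████
··─────███
··─▣─▲────
··─────███
··██─█████
··········
··········

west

··········
···██─██··
···██─████
···██─████
···─────██
···─▣▲────
···─────██
···██─████
··········
··········

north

··········
··········
···██─██··
···██─████
···██─████
···──▲──██
···─▣─────
···─────██
···██─████
··········

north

··········
··········
··········
···██─██··
···██─████
···██▲████
···─────██
···─▣─────
···─────██
···██─████


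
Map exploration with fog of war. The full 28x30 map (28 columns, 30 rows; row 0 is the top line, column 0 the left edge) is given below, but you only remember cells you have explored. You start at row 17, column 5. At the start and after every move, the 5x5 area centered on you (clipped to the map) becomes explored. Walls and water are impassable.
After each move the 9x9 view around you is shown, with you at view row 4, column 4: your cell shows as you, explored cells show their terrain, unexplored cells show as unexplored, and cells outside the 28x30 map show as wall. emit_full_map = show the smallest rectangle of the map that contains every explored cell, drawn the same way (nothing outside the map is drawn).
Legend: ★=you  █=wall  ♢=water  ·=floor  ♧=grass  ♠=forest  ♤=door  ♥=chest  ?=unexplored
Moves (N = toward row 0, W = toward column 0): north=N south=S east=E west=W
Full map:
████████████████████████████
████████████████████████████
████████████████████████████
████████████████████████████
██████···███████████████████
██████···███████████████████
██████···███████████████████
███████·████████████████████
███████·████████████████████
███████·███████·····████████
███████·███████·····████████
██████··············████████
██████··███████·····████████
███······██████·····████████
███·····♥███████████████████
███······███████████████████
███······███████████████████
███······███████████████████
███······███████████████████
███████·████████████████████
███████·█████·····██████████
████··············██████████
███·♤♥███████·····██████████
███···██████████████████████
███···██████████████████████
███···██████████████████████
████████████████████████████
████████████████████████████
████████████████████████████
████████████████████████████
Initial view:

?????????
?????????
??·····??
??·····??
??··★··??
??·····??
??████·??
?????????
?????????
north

?????????
?????????
??·····??
??·····??
??··★··??
??·····??
??·····??
??████·??
?????????

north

?????????
?????????
??·····??
??·····??
??··★··??
??·····??
??·····??
??·····??
??████·??

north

?????????
?????????
??███··??
??·····??
??··★··??
??·····??
??·····??
??·····??
??·····??

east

?????????
?????????
?███··█??
?······??
?···★·♥??
?······??
?······??
?·····???
?·····???

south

?????????
?███··█??
?······??
?·····♥??
?···★··??
?······??
?······??
?·····???
?████·???

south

?███··█??
?······??
?·····♥??
?······??
?···★··??
?······??
?······??
?████·???
?????????

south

?······??
?·····♥??
?······??
?······??
?···★··??
?······??
?████·█??
?????????
?????????

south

?·····♥??
?······??
?······??
?······??
?···★··??
?████·█??
??███·█??
?????????
?????????

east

·····♥???
······???
······█??
······█??
····★·█??
████·██??
?███·██??
?????????
?????????

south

······???
······█??
······█??
······█??
████★██??
?███·██??
??·····??
?????????
?????????

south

······█??
······█??
······█??
████·██??
?███★██??
??·····??
??♥████??
?????????
?????????

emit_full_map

███··█?
······?
·····♥?
······?
······█
······█
······█
████·██
?███★██
??·····
??♥████

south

······█??
······█??
████·██??
?███·██??
??··★··??
??♥████??
??·████??
?????????
?????????

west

?······█?
?······█?
?████·██?
??███·██?
??··★···?
??♤♥████?
??··████?
?????????
?????????

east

······█??
······█??
████·██??
?███·██??
?···★··??
?♤♥████??
?··████??
?????????
?????????

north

······█??
······█??
······█??
████·██??
?███★██??
?······??
?♤♥████??
?··████??
?????????

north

······???
······█??
······█??
······█??
████★██??
?███·██??
?······??
?♤♥████??
?··████??

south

······█??
······█??
······█??
████·██??
?███★██??
?······??
?♤♥████??
?··████??
?????????

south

······█??
······█??
████·██??
?███·██??
?···★··??
?♤♥████??
?··████??
?????????
?????????

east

·····█???
·····█???
███·███??
███·███??
····★··??
♤♥█████??
··█████??
?????????
?????????

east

····█????
····█????
██·████??
██·████??
····★··??
♥██████??
·██████??
?????????
?????????

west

·····█???
·····█???
███·████?
███·████?
····★···?
♤♥██████?
··██████?
?????????
?????????

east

····█????
····█????
██·████??
██·████??
····★··??
♥██████??
·██████??
?????????
?????????

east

···█?????
···█?????
█·█████??
█·█████??
····★··??
███████??
███████??
?????????
?????????

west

····█????
····█????
██·█████?
██·█████?
····★···?
♥███████?
·███████?
?????????
?????????

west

·····█???
·····█???
███·█████
███·█████
····★····
♤♥███████
··███████
?????????
?????????

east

····█????
····█????
██·█████?
██·█████?
····★···?
♥███████?
·███████?
?????????
?????????

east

···█?????
···█?????
█·█████??
█·█████??
····★··??
███████??
███████??
?????????
?????????

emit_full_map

███··█????
······????
·····♥????
······????
······█???
······█???
······█???
████·█████
?███·█████
?······★··
?♤♥███████
?··███████
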